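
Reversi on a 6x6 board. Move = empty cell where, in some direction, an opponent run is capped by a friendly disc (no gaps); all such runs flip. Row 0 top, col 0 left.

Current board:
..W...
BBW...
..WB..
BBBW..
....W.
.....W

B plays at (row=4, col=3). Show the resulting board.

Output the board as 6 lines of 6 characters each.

Place B at (4,3); scan 8 dirs for brackets.
Dir NW: first cell 'B' (not opp) -> no flip
Dir N: opp run (3,3) capped by B -> flip
Dir NE: first cell '.' (not opp) -> no flip
Dir W: first cell '.' (not opp) -> no flip
Dir E: opp run (4,4), next='.' -> no flip
Dir SW: first cell '.' (not opp) -> no flip
Dir S: first cell '.' (not opp) -> no flip
Dir SE: first cell '.' (not opp) -> no flip
All flips: (3,3)

Answer: ..W...
BBW...
..WB..
BBBB..
...BW.
.....W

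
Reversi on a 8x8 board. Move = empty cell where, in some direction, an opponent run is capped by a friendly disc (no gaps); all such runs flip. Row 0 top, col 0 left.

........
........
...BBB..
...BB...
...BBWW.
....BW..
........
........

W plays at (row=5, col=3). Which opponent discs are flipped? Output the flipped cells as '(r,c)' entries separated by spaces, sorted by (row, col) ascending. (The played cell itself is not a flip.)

Dir NW: first cell '.' (not opp) -> no flip
Dir N: opp run (4,3) (3,3) (2,3), next='.' -> no flip
Dir NE: opp run (4,4), next='.' -> no flip
Dir W: first cell '.' (not opp) -> no flip
Dir E: opp run (5,4) capped by W -> flip
Dir SW: first cell '.' (not opp) -> no flip
Dir S: first cell '.' (not opp) -> no flip
Dir SE: first cell '.' (not opp) -> no flip

Answer: (5,4)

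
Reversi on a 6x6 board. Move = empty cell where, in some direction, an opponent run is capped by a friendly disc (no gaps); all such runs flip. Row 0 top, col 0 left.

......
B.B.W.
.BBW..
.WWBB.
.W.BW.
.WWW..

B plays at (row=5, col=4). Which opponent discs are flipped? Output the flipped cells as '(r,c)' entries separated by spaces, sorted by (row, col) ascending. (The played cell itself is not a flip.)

Answer: (4,4)

Derivation:
Dir NW: first cell 'B' (not opp) -> no flip
Dir N: opp run (4,4) capped by B -> flip
Dir NE: first cell '.' (not opp) -> no flip
Dir W: opp run (5,3) (5,2) (5,1), next='.' -> no flip
Dir E: first cell '.' (not opp) -> no flip
Dir SW: edge -> no flip
Dir S: edge -> no flip
Dir SE: edge -> no flip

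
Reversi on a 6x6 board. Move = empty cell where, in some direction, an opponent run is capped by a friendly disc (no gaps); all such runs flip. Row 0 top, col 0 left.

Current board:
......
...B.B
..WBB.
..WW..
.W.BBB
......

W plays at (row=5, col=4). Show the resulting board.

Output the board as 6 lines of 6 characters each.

Place W at (5,4); scan 8 dirs for brackets.
Dir NW: opp run (4,3) capped by W -> flip
Dir N: opp run (4,4), next='.' -> no flip
Dir NE: opp run (4,5), next=edge -> no flip
Dir W: first cell '.' (not opp) -> no flip
Dir E: first cell '.' (not opp) -> no flip
Dir SW: edge -> no flip
Dir S: edge -> no flip
Dir SE: edge -> no flip
All flips: (4,3)

Answer: ......
...B.B
..WBB.
..WW..
.W.WBB
....W.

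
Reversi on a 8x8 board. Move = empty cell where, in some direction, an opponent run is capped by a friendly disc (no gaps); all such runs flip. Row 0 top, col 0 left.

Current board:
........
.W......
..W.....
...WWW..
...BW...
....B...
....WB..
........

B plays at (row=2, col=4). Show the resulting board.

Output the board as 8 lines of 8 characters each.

Place B at (2,4); scan 8 dirs for brackets.
Dir NW: first cell '.' (not opp) -> no flip
Dir N: first cell '.' (not opp) -> no flip
Dir NE: first cell '.' (not opp) -> no flip
Dir W: first cell '.' (not opp) -> no flip
Dir E: first cell '.' (not opp) -> no flip
Dir SW: opp run (3,3), next='.' -> no flip
Dir S: opp run (3,4) (4,4) capped by B -> flip
Dir SE: opp run (3,5), next='.' -> no flip
All flips: (3,4) (4,4)

Answer: ........
.W......
..W.B...
...WBW..
...BB...
....B...
....WB..
........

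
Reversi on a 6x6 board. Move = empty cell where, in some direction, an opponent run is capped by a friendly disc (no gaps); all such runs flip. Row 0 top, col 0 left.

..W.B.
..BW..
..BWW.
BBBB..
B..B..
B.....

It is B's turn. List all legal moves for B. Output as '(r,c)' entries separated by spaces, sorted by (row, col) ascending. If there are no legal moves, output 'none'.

Answer: (0,3) (1,4) (1,5) (2,5) (3,4)

Derivation:
(0,1): no bracket -> illegal
(0,3): flips 2 -> legal
(1,1): no bracket -> illegal
(1,4): flips 2 -> legal
(1,5): flips 1 -> legal
(2,5): flips 2 -> legal
(3,4): flips 1 -> legal
(3,5): no bracket -> illegal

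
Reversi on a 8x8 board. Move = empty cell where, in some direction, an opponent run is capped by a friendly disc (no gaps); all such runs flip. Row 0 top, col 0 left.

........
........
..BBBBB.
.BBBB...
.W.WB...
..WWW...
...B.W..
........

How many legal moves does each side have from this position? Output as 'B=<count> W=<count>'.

-- B to move --
(3,0): flips 2 -> legal
(4,0): no bracket -> illegal
(4,2): flips 1 -> legal
(4,5): flips 1 -> legal
(5,0): flips 1 -> legal
(5,1): flips 1 -> legal
(5,5): no bracket -> illegal
(5,6): no bracket -> illegal
(6,1): flips 2 -> legal
(6,2): flips 1 -> legal
(6,4): flips 1 -> legal
(6,6): no bracket -> illegal
(7,4): no bracket -> illegal
(7,5): no bracket -> illegal
(7,6): flips 3 -> legal
B mobility = 9
-- W to move --
(1,1): no bracket -> illegal
(1,2): no bracket -> illegal
(1,3): flips 2 -> legal
(1,4): flips 5 -> legal
(1,5): no bracket -> illegal
(1,6): flips 2 -> legal
(1,7): no bracket -> illegal
(2,0): no bracket -> illegal
(2,1): flips 2 -> legal
(2,7): no bracket -> illegal
(3,0): no bracket -> illegal
(3,5): flips 1 -> legal
(3,6): no bracket -> illegal
(3,7): no bracket -> illegal
(4,0): no bracket -> illegal
(4,2): no bracket -> illegal
(4,5): flips 1 -> legal
(5,5): no bracket -> illegal
(6,2): no bracket -> illegal
(6,4): no bracket -> illegal
(7,2): flips 1 -> legal
(7,3): flips 1 -> legal
(7,4): flips 1 -> legal
W mobility = 9

Answer: B=9 W=9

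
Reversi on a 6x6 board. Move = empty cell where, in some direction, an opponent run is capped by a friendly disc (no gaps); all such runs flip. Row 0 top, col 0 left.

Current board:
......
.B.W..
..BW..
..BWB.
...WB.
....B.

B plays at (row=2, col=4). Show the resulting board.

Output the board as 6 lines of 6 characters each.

Answer: ......
.B.W..
..BBB.
..BWB.
...WB.
....B.

Derivation:
Place B at (2,4); scan 8 dirs for brackets.
Dir NW: opp run (1,3), next='.' -> no flip
Dir N: first cell '.' (not opp) -> no flip
Dir NE: first cell '.' (not opp) -> no flip
Dir W: opp run (2,3) capped by B -> flip
Dir E: first cell '.' (not opp) -> no flip
Dir SW: opp run (3,3), next='.' -> no flip
Dir S: first cell 'B' (not opp) -> no flip
Dir SE: first cell '.' (not opp) -> no flip
All flips: (2,3)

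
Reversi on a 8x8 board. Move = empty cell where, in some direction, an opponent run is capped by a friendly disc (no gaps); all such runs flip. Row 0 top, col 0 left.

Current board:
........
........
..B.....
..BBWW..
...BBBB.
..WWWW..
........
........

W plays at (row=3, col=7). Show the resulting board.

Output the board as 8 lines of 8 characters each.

Answer: ........
........
..B.....
..BBWW.W
...BBBW.
..WWWW..
........
........

Derivation:
Place W at (3,7); scan 8 dirs for brackets.
Dir NW: first cell '.' (not opp) -> no flip
Dir N: first cell '.' (not opp) -> no flip
Dir NE: edge -> no flip
Dir W: first cell '.' (not opp) -> no flip
Dir E: edge -> no flip
Dir SW: opp run (4,6) capped by W -> flip
Dir S: first cell '.' (not opp) -> no flip
Dir SE: edge -> no flip
All flips: (4,6)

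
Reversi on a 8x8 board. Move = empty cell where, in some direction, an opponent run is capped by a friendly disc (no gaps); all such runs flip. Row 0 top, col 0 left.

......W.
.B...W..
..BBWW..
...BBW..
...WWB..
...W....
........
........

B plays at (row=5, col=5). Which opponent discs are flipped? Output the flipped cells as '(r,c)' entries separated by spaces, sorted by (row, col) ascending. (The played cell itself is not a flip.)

Dir NW: opp run (4,4) capped by B -> flip
Dir N: first cell 'B' (not opp) -> no flip
Dir NE: first cell '.' (not opp) -> no flip
Dir W: first cell '.' (not opp) -> no flip
Dir E: first cell '.' (not opp) -> no flip
Dir SW: first cell '.' (not opp) -> no flip
Dir S: first cell '.' (not opp) -> no flip
Dir SE: first cell '.' (not opp) -> no flip

Answer: (4,4)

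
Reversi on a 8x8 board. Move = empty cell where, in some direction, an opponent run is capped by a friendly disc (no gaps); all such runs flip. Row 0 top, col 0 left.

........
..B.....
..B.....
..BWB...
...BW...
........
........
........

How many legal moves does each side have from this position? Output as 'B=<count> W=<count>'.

-- B to move --
(2,3): flips 1 -> legal
(2,4): no bracket -> illegal
(3,5): no bracket -> illegal
(4,2): no bracket -> illegal
(4,5): flips 1 -> legal
(5,3): no bracket -> illegal
(5,4): flips 1 -> legal
(5,5): flips 2 -> legal
B mobility = 4
-- W to move --
(0,1): no bracket -> illegal
(0,2): no bracket -> illegal
(0,3): no bracket -> illegal
(1,1): flips 1 -> legal
(1,3): no bracket -> illegal
(2,1): no bracket -> illegal
(2,3): no bracket -> illegal
(2,4): flips 1 -> legal
(2,5): no bracket -> illegal
(3,1): flips 1 -> legal
(3,5): flips 1 -> legal
(4,1): no bracket -> illegal
(4,2): flips 1 -> legal
(4,5): no bracket -> illegal
(5,2): no bracket -> illegal
(5,3): flips 1 -> legal
(5,4): no bracket -> illegal
W mobility = 6

Answer: B=4 W=6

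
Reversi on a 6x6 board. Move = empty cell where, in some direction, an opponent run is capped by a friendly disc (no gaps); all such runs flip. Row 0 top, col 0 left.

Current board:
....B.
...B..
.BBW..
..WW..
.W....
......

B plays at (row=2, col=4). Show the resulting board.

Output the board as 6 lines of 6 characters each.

Answer: ....B.
...B..
.BBBB.
..WW..
.W....
......

Derivation:
Place B at (2,4); scan 8 dirs for brackets.
Dir NW: first cell 'B' (not opp) -> no flip
Dir N: first cell '.' (not opp) -> no flip
Dir NE: first cell '.' (not opp) -> no flip
Dir W: opp run (2,3) capped by B -> flip
Dir E: first cell '.' (not opp) -> no flip
Dir SW: opp run (3,3), next='.' -> no flip
Dir S: first cell '.' (not opp) -> no flip
Dir SE: first cell '.' (not opp) -> no flip
All flips: (2,3)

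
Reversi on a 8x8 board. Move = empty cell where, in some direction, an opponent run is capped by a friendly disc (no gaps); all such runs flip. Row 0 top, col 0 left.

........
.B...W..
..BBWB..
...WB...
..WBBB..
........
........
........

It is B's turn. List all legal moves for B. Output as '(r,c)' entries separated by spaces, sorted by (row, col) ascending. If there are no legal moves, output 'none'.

Answer: (0,5) (1,4) (3,2) (4,1)

Derivation:
(0,4): no bracket -> illegal
(0,5): flips 1 -> legal
(0,6): no bracket -> illegal
(1,3): no bracket -> illegal
(1,4): flips 1 -> legal
(1,6): no bracket -> illegal
(2,6): no bracket -> illegal
(3,1): no bracket -> illegal
(3,2): flips 1 -> legal
(3,5): no bracket -> illegal
(4,1): flips 1 -> legal
(5,1): no bracket -> illegal
(5,2): no bracket -> illegal
(5,3): no bracket -> illegal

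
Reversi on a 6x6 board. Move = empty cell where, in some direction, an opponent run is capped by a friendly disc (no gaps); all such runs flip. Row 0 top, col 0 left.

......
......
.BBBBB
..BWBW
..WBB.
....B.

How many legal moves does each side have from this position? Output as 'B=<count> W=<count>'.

Answer: B=4 W=8

Derivation:
-- B to move --
(3,1): no bracket -> illegal
(4,1): flips 1 -> legal
(4,5): flips 1 -> legal
(5,1): flips 2 -> legal
(5,2): flips 1 -> legal
(5,3): no bracket -> illegal
B mobility = 4
-- W to move --
(1,0): no bracket -> illegal
(1,1): flips 1 -> legal
(1,2): flips 2 -> legal
(1,3): flips 2 -> legal
(1,4): no bracket -> illegal
(1,5): flips 2 -> legal
(2,0): no bracket -> illegal
(3,0): no bracket -> illegal
(3,1): flips 1 -> legal
(4,1): no bracket -> illegal
(4,5): flips 2 -> legal
(5,2): no bracket -> illegal
(5,3): flips 2 -> legal
(5,5): flips 1 -> legal
W mobility = 8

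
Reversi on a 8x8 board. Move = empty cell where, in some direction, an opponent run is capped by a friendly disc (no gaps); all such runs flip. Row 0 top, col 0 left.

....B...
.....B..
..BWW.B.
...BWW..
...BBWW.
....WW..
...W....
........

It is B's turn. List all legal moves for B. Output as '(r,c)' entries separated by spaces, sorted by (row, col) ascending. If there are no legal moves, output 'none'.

Answer: (1,3) (1,4) (2,5) (3,6) (4,7) (6,4) (6,5) (6,6)

Derivation:
(1,2): no bracket -> illegal
(1,3): flips 1 -> legal
(1,4): flips 2 -> legal
(2,5): flips 3 -> legal
(3,2): no bracket -> illegal
(3,6): flips 2 -> legal
(3,7): no bracket -> illegal
(4,7): flips 2 -> legal
(5,2): no bracket -> illegal
(5,3): no bracket -> illegal
(5,6): no bracket -> illegal
(5,7): no bracket -> illegal
(6,2): no bracket -> illegal
(6,4): flips 1 -> legal
(6,5): flips 1 -> legal
(6,6): flips 1 -> legal
(7,2): no bracket -> illegal
(7,3): no bracket -> illegal
(7,4): no bracket -> illegal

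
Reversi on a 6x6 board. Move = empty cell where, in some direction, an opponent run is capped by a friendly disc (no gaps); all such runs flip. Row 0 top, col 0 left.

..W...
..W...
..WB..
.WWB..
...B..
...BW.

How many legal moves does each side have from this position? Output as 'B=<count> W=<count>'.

-- B to move --
(0,1): flips 1 -> legal
(0,3): no bracket -> illegal
(1,1): flips 1 -> legal
(1,3): no bracket -> illegal
(2,0): no bracket -> illegal
(2,1): flips 2 -> legal
(3,0): flips 2 -> legal
(4,0): no bracket -> illegal
(4,1): flips 1 -> legal
(4,2): no bracket -> illegal
(4,4): no bracket -> illegal
(4,5): no bracket -> illegal
(5,5): flips 1 -> legal
B mobility = 6
-- W to move --
(1,3): no bracket -> illegal
(1,4): flips 1 -> legal
(2,4): flips 1 -> legal
(3,4): flips 2 -> legal
(4,2): no bracket -> illegal
(4,4): flips 1 -> legal
(5,2): flips 1 -> legal
W mobility = 5

Answer: B=6 W=5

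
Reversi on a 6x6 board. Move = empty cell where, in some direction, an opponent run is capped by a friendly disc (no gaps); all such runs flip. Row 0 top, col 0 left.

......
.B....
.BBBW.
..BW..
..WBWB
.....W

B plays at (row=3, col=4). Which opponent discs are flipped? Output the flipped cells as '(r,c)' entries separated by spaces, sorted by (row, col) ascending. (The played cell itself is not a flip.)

Dir NW: first cell 'B' (not opp) -> no flip
Dir N: opp run (2,4), next='.' -> no flip
Dir NE: first cell '.' (not opp) -> no flip
Dir W: opp run (3,3) capped by B -> flip
Dir E: first cell '.' (not opp) -> no flip
Dir SW: first cell 'B' (not opp) -> no flip
Dir S: opp run (4,4), next='.' -> no flip
Dir SE: first cell 'B' (not opp) -> no flip

Answer: (3,3)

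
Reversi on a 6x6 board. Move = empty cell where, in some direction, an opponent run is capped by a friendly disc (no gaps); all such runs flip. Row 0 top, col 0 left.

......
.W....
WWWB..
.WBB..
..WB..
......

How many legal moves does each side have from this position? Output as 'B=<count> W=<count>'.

-- B to move --
(0,0): flips 2 -> legal
(0,1): no bracket -> illegal
(0,2): no bracket -> illegal
(1,0): flips 1 -> legal
(1,2): flips 1 -> legal
(1,3): no bracket -> illegal
(3,0): flips 1 -> legal
(4,0): no bracket -> illegal
(4,1): flips 1 -> legal
(5,1): flips 1 -> legal
(5,2): flips 1 -> legal
(5,3): no bracket -> illegal
B mobility = 7
-- W to move --
(1,2): no bracket -> illegal
(1,3): no bracket -> illegal
(1,4): no bracket -> illegal
(2,4): flips 2 -> legal
(3,4): flips 2 -> legal
(4,1): no bracket -> illegal
(4,4): flips 2 -> legal
(5,2): no bracket -> illegal
(5,3): no bracket -> illegal
(5,4): flips 2 -> legal
W mobility = 4

Answer: B=7 W=4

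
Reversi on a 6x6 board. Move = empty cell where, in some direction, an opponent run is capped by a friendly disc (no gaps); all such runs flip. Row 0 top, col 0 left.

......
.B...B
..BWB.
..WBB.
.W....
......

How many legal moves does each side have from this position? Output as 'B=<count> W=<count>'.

Answer: B=4 W=6

Derivation:
-- B to move --
(1,2): flips 1 -> legal
(1,3): flips 1 -> legal
(1,4): no bracket -> illegal
(2,1): no bracket -> illegal
(3,0): no bracket -> illegal
(3,1): flips 1 -> legal
(4,0): no bracket -> illegal
(4,2): flips 1 -> legal
(4,3): no bracket -> illegal
(5,0): no bracket -> illegal
(5,1): no bracket -> illegal
(5,2): no bracket -> illegal
B mobility = 4
-- W to move --
(0,0): no bracket -> illegal
(0,1): no bracket -> illegal
(0,2): no bracket -> illegal
(0,4): no bracket -> illegal
(0,5): no bracket -> illegal
(1,0): no bracket -> illegal
(1,2): flips 1 -> legal
(1,3): no bracket -> illegal
(1,4): no bracket -> illegal
(2,0): no bracket -> illegal
(2,1): flips 1 -> legal
(2,5): flips 1 -> legal
(3,1): no bracket -> illegal
(3,5): flips 2 -> legal
(4,2): no bracket -> illegal
(4,3): flips 1 -> legal
(4,4): no bracket -> illegal
(4,5): flips 1 -> legal
W mobility = 6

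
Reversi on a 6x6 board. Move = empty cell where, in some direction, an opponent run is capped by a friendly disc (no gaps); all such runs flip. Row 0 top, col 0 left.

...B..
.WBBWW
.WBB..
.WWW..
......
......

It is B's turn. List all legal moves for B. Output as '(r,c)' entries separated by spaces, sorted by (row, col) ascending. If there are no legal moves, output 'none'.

(0,0): flips 1 -> legal
(0,1): no bracket -> illegal
(0,2): no bracket -> illegal
(0,4): no bracket -> illegal
(0,5): flips 1 -> legal
(1,0): flips 1 -> legal
(2,0): flips 1 -> legal
(2,4): no bracket -> illegal
(2,5): flips 1 -> legal
(3,0): flips 1 -> legal
(3,4): no bracket -> illegal
(4,0): flips 1 -> legal
(4,1): flips 1 -> legal
(4,2): flips 1 -> legal
(4,3): flips 1 -> legal
(4,4): flips 1 -> legal

Answer: (0,0) (0,5) (1,0) (2,0) (2,5) (3,0) (4,0) (4,1) (4,2) (4,3) (4,4)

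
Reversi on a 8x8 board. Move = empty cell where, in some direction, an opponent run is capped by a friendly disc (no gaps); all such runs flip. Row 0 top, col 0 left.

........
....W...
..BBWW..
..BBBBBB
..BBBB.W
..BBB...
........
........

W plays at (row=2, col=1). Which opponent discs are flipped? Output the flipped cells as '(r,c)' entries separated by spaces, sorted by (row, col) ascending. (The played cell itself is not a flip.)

Answer: (2,2) (2,3)

Derivation:
Dir NW: first cell '.' (not opp) -> no flip
Dir N: first cell '.' (not opp) -> no flip
Dir NE: first cell '.' (not opp) -> no flip
Dir W: first cell '.' (not opp) -> no flip
Dir E: opp run (2,2) (2,3) capped by W -> flip
Dir SW: first cell '.' (not opp) -> no flip
Dir S: first cell '.' (not opp) -> no flip
Dir SE: opp run (3,2) (4,3) (5,4), next='.' -> no flip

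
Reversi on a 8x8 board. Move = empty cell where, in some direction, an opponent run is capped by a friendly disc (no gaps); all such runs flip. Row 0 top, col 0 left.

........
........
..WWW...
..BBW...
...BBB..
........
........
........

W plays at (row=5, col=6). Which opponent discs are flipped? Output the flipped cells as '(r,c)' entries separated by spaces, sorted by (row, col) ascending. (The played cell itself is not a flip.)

Answer: (4,5)

Derivation:
Dir NW: opp run (4,5) capped by W -> flip
Dir N: first cell '.' (not opp) -> no flip
Dir NE: first cell '.' (not opp) -> no flip
Dir W: first cell '.' (not opp) -> no flip
Dir E: first cell '.' (not opp) -> no flip
Dir SW: first cell '.' (not opp) -> no flip
Dir S: first cell '.' (not opp) -> no flip
Dir SE: first cell '.' (not opp) -> no flip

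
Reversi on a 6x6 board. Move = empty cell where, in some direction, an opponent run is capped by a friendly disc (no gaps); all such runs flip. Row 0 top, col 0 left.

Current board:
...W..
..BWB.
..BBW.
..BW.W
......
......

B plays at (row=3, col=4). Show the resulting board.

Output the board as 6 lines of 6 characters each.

Place B at (3,4); scan 8 dirs for brackets.
Dir NW: first cell 'B' (not opp) -> no flip
Dir N: opp run (2,4) capped by B -> flip
Dir NE: first cell '.' (not opp) -> no flip
Dir W: opp run (3,3) capped by B -> flip
Dir E: opp run (3,5), next=edge -> no flip
Dir SW: first cell '.' (not opp) -> no flip
Dir S: first cell '.' (not opp) -> no flip
Dir SE: first cell '.' (not opp) -> no flip
All flips: (2,4) (3,3)

Answer: ...W..
..BWB.
..BBB.
..BBBW
......
......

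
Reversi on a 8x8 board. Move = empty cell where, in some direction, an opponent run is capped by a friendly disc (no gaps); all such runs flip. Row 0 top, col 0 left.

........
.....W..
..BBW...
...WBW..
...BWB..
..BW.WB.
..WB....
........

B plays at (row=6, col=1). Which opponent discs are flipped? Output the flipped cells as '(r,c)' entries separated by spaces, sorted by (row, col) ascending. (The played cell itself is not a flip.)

Dir NW: first cell '.' (not opp) -> no flip
Dir N: first cell '.' (not opp) -> no flip
Dir NE: first cell 'B' (not opp) -> no flip
Dir W: first cell '.' (not opp) -> no flip
Dir E: opp run (6,2) capped by B -> flip
Dir SW: first cell '.' (not opp) -> no flip
Dir S: first cell '.' (not opp) -> no flip
Dir SE: first cell '.' (not opp) -> no flip

Answer: (6,2)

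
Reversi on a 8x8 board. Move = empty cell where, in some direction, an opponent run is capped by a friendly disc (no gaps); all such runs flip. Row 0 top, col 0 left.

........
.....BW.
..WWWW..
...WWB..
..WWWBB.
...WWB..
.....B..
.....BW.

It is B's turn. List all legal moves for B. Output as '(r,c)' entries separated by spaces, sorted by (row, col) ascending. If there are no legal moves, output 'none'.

(0,5): no bracket -> illegal
(0,6): no bracket -> illegal
(0,7): no bracket -> illegal
(1,1): flips 3 -> legal
(1,2): flips 2 -> legal
(1,3): flips 1 -> legal
(1,4): no bracket -> illegal
(1,7): flips 1 -> legal
(2,1): no bracket -> illegal
(2,6): no bracket -> illegal
(2,7): no bracket -> illegal
(3,1): no bracket -> illegal
(3,2): flips 4 -> legal
(3,6): no bracket -> illegal
(4,1): flips 3 -> legal
(5,1): flips 3 -> legal
(5,2): flips 2 -> legal
(6,2): flips 2 -> legal
(6,3): flips 1 -> legal
(6,4): no bracket -> illegal
(6,6): no bracket -> illegal
(6,7): no bracket -> illegal
(7,7): flips 1 -> legal

Answer: (1,1) (1,2) (1,3) (1,7) (3,2) (4,1) (5,1) (5,2) (6,2) (6,3) (7,7)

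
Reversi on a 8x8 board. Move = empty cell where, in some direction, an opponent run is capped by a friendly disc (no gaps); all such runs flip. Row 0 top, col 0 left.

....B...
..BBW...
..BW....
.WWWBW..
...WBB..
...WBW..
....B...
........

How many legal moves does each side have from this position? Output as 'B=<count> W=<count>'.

Answer: B=16 W=11

Derivation:
-- B to move --
(0,3): no bracket -> illegal
(0,5): no bracket -> illegal
(1,5): flips 1 -> legal
(2,0): no bracket -> illegal
(2,1): flips 2 -> legal
(2,4): flips 2 -> legal
(2,5): flips 1 -> legal
(2,6): flips 1 -> legal
(3,0): flips 3 -> legal
(3,6): flips 1 -> legal
(4,0): flips 1 -> legal
(4,1): no bracket -> illegal
(4,2): flips 3 -> legal
(4,6): flips 1 -> legal
(5,2): flips 2 -> legal
(5,6): flips 1 -> legal
(6,2): flips 1 -> legal
(6,3): flips 4 -> legal
(6,5): flips 1 -> legal
(6,6): flips 1 -> legal
B mobility = 16
-- W to move --
(0,1): flips 1 -> legal
(0,2): flips 2 -> legal
(0,3): flips 1 -> legal
(0,5): no bracket -> illegal
(1,1): flips 3 -> legal
(1,5): no bracket -> illegal
(2,1): flips 1 -> legal
(2,4): no bracket -> illegal
(2,5): flips 1 -> legal
(3,6): no bracket -> illegal
(4,6): flips 2 -> legal
(5,6): flips 2 -> legal
(6,3): no bracket -> illegal
(6,5): flips 1 -> legal
(7,3): flips 1 -> legal
(7,4): no bracket -> illegal
(7,5): flips 1 -> legal
W mobility = 11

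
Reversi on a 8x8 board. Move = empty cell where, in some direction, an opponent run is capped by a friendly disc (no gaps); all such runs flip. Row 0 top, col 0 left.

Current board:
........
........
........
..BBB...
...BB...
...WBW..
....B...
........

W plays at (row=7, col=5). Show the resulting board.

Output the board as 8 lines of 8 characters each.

Answer: ........
........
........
..BBB...
...BB...
...WBW..
....W...
.....W..

Derivation:
Place W at (7,5); scan 8 dirs for brackets.
Dir NW: opp run (6,4) capped by W -> flip
Dir N: first cell '.' (not opp) -> no flip
Dir NE: first cell '.' (not opp) -> no flip
Dir W: first cell '.' (not opp) -> no flip
Dir E: first cell '.' (not opp) -> no flip
Dir SW: edge -> no flip
Dir S: edge -> no flip
Dir SE: edge -> no flip
All flips: (6,4)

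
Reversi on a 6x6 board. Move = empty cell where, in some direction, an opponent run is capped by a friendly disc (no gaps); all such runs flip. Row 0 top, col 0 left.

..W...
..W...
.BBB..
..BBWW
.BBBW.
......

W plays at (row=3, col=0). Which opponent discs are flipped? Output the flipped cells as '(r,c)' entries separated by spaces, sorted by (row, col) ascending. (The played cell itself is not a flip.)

Answer: (2,1)

Derivation:
Dir NW: edge -> no flip
Dir N: first cell '.' (not opp) -> no flip
Dir NE: opp run (2,1) capped by W -> flip
Dir W: edge -> no flip
Dir E: first cell '.' (not opp) -> no flip
Dir SW: edge -> no flip
Dir S: first cell '.' (not opp) -> no flip
Dir SE: opp run (4,1), next='.' -> no flip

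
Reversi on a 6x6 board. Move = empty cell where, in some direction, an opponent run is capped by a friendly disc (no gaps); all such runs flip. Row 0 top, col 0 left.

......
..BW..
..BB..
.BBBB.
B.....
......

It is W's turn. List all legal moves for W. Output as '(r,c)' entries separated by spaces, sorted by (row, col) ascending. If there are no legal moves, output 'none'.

(0,1): no bracket -> illegal
(0,2): no bracket -> illegal
(0,3): no bracket -> illegal
(1,1): flips 1 -> legal
(1,4): no bracket -> illegal
(2,0): no bracket -> illegal
(2,1): no bracket -> illegal
(2,4): no bracket -> illegal
(2,5): no bracket -> illegal
(3,0): no bracket -> illegal
(3,5): no bracket -> illegal
(4,1): no bracket -> illegal
(4,2): no bracket -> illegal
(4,3): flips 2 -> legal
(4,4): no bracket -> illegal
(4,5): no bracket -> illegal
(5,0): no bracket -> illegal
(5,1): no bracket -> illegal

Answer: (1,1) (4,3)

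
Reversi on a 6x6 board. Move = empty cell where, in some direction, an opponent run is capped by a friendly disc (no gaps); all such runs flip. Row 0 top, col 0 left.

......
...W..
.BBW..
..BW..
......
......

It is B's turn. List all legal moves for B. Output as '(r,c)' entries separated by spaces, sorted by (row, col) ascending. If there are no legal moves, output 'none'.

Answer: (0,4) (1,4) (2,4) (3,4) (4,4)

Derivation:
(0,2): no bracket -> illegal
(0,3): no bracket -> illegal
(0,4): flips 1 -> legal
(1,2): no bracket -> illegal
(1,4): flips 1 -> legal
(2,4): flips 1 -> legal
(3,4): flips 1 -> legal
(4,2): no bracket -> illegal
(4,3): no bracket -> illegal
(4,4): flips 1 -> legal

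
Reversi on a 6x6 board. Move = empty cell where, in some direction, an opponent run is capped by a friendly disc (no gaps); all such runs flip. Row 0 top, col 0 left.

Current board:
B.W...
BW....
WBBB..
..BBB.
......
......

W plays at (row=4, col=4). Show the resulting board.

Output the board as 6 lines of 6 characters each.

Place W at (4,4); scan 8 dirs for brackets.
Dir NW: opp run (3,3) (2,2) capped by W -> flip
Dir N: opp run (3,4), next='.' -> no flip
Dir NE: first cell '.' (not opp) -> no flip
Dir W: first cell '.' (not opp) -> no flip
Dir E: first cell '.' (not opp) -> no flip
Dir SW: first cell '.' (not opp) -> no flip
Dir S: first cell '.' (not opp) -> no flip
Dir SE: first cell '.' (not opp) -> no flip
All flips: (2,2) (3,3)

Answer: B.W...
BW....
WBWB..
..BWB.
....W.
......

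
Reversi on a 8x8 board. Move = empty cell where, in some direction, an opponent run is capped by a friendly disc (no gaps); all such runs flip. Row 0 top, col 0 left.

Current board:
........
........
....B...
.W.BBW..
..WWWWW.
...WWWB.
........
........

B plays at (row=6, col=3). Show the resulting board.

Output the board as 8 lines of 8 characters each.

Answer: ........
........
....B...
.W.BBW..
..WBWWW.
...BWWB.
...B....
........

Derivation:
Place B at (6,3); scan 8 dirs for brackets.
Dir NW: first cell '.' (not opp) -> no flip
Dir N: opp run (5,3) (4,3) capped by B -> flip
Dir NE: opp run (5,4) (4,5), next='.' -> no flip
Dir W: first cell '.' (not opp) -> no flip
Dir E: first cell '.' (not opp) -> no flip
Dir SW: first cell '.' (not opp) -> no flip
Dir S: first cell '.' (not opp) -> no flip
Dir SE: first cell '.' (not opp) -> no flip
All flips: (4,3) (5,3)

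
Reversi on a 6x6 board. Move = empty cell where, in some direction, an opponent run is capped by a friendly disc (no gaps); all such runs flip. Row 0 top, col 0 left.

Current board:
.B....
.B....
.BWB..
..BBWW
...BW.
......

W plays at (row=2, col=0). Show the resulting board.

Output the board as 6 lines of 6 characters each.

Place W at (2,0); scan 8 dirs for brackets.
Dir NW: edge -> no flip
Dir N: first cell '.' (not opp) -> no flip
Dir NE: opp run (1,1), next='.' -> no flip
Dir W: edge -> no flip
Dir E: opp run (2,1) capped by W -> flip
Dir SW: edge -> no flip
Dir S: first cell '.' (not opp) -> no flip
Dir SE: first cell '.' (not opp) -> no flip
All flips: (2,1)

Answer: .B....
.B....
WWWB..
..BBWW
...BW.
......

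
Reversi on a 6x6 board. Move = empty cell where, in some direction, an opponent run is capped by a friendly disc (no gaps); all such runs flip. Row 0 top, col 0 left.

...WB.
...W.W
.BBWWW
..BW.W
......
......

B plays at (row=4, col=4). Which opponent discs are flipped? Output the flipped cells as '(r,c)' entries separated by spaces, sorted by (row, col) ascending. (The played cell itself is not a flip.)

Dir NW: opp run (3,3) capped by B -> flip
Dir N: first cell '.' (not opp) -> no flip
Dir NE: opp run (3,5), next=edge -> no flip
Dir W: first cell '.' (not opp) -> no flip
Dir E: first cell '.' (not opp) -> no flip
Dir SW: first cell '.' (not opp) -> no flip
Dir S: first cell '.' (not opp) -> no flip
Dir SE: first cell '.' (not opp) -> no flip

Answer: (3,3)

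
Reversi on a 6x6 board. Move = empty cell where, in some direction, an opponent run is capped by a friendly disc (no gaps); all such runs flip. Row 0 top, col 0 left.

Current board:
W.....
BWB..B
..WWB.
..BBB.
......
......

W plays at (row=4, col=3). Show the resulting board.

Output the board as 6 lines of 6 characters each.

Place W at (4,3); scan 8 dirs for brackets.
Dir NW: opp run (3,2), next='.' -> no flip
Dir N: opp run (3,3) capped by W -> flip
Dir NE: opp run (3,4), next='.' -> no flip
Dir W: first cell '.' (not opp) -> no flip
Dir E: first cell '.' (not opp) -> no flip
Dir SW: first cell '.' (not opp) -> no flip
Dir S: first cell '.' (not opp) -> no flip
Dir SE: first cell '.' (not opp) -> no flip
All flips: (3,3)

Answer: W.....
BWB..B
..WWB.
..BWB.
...W..
......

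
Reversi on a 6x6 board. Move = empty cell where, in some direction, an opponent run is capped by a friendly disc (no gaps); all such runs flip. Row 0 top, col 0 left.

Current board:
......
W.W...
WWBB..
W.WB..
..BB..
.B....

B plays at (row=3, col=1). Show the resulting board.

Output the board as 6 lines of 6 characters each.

Place B at (3,1); scan 8 dirs for brackets.
Dir NW: opp run (2,0), next=edge -> no flip
Dir N: opp run (2,1), next='.' -> no flip
Dir NE: first cell 'B' (not opp) -> no flip
Dir W: opp run (3,0), next=edge -> no flip
Dir E: opp run (3,2) capped by B -> flip
Dir SW: first cell '.' (not opp) -> no flip
Dir S: first cell '.' (not opp) -> no flip
Dir SE: first cell 'B' (not opp) -> no flip
All flips: (3,2)

Answer: ......
W.W...
WWBB..
WBBB..
..BB..
.B....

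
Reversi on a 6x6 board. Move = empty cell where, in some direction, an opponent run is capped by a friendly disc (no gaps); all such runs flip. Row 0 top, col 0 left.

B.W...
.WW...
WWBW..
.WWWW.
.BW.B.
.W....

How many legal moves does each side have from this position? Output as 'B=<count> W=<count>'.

Answer: B=6 W=5

Derivation:
-- B to move --
(0,1): flips 3 -> legal
(0,3): no bracket -> illegal
(1,0): no bracket -> illegal
(1,3): no bracket -> illegal
(1,4): flips 2 -> legal
(2,4): flips 2 -> legal
(2,5): no bracket -> illegal
(3,0): no bracket -> illegal
(3,5): no bracket -> illegal
(4,0): flips 1 -> legal
(4,3): flips 1 -> legal
(4,5): no bracket -> illegal
(5,0): no bracket -> illegal
(5,2): flips 2 -> legal
(5,3): no bracket -> illegal
B mobility = 6
-- W to move --
(0,1): no bracket -> illegal
(1,0): no bracket -> illegal
(1,3): flips 1 -> legal
(3,0): no bracket -> illegal
(3,5): no bracket -> illegal
(4,0): flips 1 -> legal
(4,3): no bracket -> illegal
(4,5): no bracket -> illegal
(5,0): flips 1 -> legal
(5,2): no bracket -> illegal
(5,3): no bracket -> illegal
(5,4): flips 1 -> legal
(5,5): flips 1 -> legal
W mobility = 5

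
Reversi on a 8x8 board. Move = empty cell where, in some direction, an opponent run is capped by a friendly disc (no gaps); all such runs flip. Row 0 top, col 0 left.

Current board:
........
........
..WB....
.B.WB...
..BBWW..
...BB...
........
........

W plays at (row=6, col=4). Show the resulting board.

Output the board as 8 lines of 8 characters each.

Place W at (6,4); scan 8 dirs for brackets.
Dir NW: opp run (5,3) (4,2) (3,1), next='.' -> no flip
Dir N: opp run (5,4) capped by W -> flip
Dir NE: first cell '.' (not opp) -> no flip
Dir W: first cell '.' (not opp) -> no flip
Dir E: first cell '.' (not opp) -> no flip
Dir SW: first cell '.' (not opp) -> no flip
Dir S: first cell '.' (not opp) -> no flip
Dir SE: first cell '.' (not opp) -> no flip
All flips: (5,4)

Answer: ........
........
..WB....
.B.WB...
..BBWW..
...BW...
....W...
........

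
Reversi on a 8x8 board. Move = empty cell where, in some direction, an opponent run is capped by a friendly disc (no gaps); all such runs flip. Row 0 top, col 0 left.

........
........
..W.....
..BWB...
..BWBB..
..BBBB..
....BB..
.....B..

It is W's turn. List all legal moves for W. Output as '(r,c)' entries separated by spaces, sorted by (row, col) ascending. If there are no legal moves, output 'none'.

Answer: (2,1) (2,5) (3,1) (3,5) (4,1) (4,6) (5,1) (6,1) (6,2) (6,3) (6,6) (7,6)

Derivation:
(2,1): flips 1 -> legal
(2,3): no bracket -> illegal
(2,4): no bracket -> illegal
(2,5): flips 1 -> legal
(3,1): flips 1 -> legal
(3,5): flips 1 -> legal
(3,6): no bracket -> illegal
(4,1): flips 1 -> legal
(4,6): flips 2 -> legal
(5,1): flips 1 -> legal
(5,6): no bracket -> illegal
(6,1): flips 1 -> legal
(6,2): flips 3 -> legal
(6,3): flips 1 -> legal
(6,6): flips 2 -> legal
(7,3): no bracket -> illegal
(7,4): no bracket -> illegal
(7,6): flips 2 -> legal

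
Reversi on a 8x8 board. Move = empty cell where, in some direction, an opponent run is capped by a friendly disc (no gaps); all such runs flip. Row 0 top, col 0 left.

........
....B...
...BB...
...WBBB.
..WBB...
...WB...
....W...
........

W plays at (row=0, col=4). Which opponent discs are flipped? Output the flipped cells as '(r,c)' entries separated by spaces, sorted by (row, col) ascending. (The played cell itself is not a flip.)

Dir NW: edge -> no flip
Dir N: edge -> no flip
Dir NE: edge -> no flip
Dir W: first cell '.' (not opp) -> no flip
Dir E: first cell '.' (not opp) -> no flip
Dir SW: first cell '.' (not opp) -> no flip
Dir S: opp run (1,4) (2,4) (3,4) (4,4) (5,4) capped by W -> flip
Dir SE: first cell '.' (not opp) -> no flip

Answer: (1,4) (2,4) (3,4) (4,4) (5,4)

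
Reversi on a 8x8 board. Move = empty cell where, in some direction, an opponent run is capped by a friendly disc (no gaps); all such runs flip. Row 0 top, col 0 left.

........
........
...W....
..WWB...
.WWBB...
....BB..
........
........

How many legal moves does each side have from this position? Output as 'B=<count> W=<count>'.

-- B to move --
(1,2): flips 1 -> legal
(1,3): flips 2 -> legal
(1,4): no bracket -> illegal
(2,1): flips 1 -> legal
(2,2): flips 1 -> legal
(2,4): no bracket -> illegal
(3,0): no bracket -> illegal
(3,1): flips 2 -> legal
(4,0): flips 2 -> legal
(5,0): no bracket -> illegal
(5,1): no bracket -> illegal
(5,2): no bracket -> illegal
(5,3): no bracket -> illegal
B mobility = 6
-- W to move --
(2,4): no bracket -> illegal
(2,5): no bracket -> illegal
(3,5): flips 1 -> legal
(4,5): flips 3 -> legal
(4,6): no bracket -> illegal
(5,2): no bracket -> illegal
(5,3): flips 1 -> legal
(5,6): no bracket -> illegal
(6,3): no bracket -> illegal
(6,4): no bracket -> illegal
(6,5): flips 2 -> legal
(6,6): flips 2 -> legal
W mobility = 5

Answer: B=6 W=5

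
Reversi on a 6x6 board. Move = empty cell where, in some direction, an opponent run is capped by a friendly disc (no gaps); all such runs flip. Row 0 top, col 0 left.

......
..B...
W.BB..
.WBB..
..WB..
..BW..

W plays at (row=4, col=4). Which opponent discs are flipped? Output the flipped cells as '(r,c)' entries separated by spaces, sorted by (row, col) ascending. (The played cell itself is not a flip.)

Dir NW: opp run (3,3) (2,2), next='.' -> no flip
Dir N: first cell '.' (not opp) -> no flip
Dir NE: first cell '.' (not opp) -> no flip
Dir W: opp run (4,3) capped by W -> flip
Dir E: first cell '.' (not opp) -> no flip
Dir SW: first cell 'W' (not opp) -> no flip
Dir S: first cell '.' (not opp) -> no flip
Dir SE: first cell '.' (not opp) -> no flip

Answer: (4,3)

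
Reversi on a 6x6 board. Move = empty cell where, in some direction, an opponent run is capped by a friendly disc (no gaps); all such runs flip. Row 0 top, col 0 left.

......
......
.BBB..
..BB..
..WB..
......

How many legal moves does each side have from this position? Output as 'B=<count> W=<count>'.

-- B to move --
(3,1): no bracket -> illegal
(4,1): flips 1 -> legal
(5,1): flips 1 -> legal
(5,2): flips 1 -> legal
(5,3): no bracket -> illegal
B mobility = 3
-- W to move --
(1,0): no bracket -> illegal
(1,1): no bracket -> illegal
(1,2): flips 2 -> legal
(1,3): no bracket -> illegal
(1,4): no bracket -> illegal
(2,0): no bracket -> illegal
(2,4): flips 1 -> legal
(3,0): no bracket -> illegal
(3,1): no bracket -> illegal
(3,4): no bracket -> illegal
(4,1): no bracket -> illegal
(4,4): flips 1 -> legal
(5,2): no bracket -> illegal
(5,3): no bracket -> illegal
(5,4): no bracket -> illegal
W mobility = 3

Answer: B=3 W=3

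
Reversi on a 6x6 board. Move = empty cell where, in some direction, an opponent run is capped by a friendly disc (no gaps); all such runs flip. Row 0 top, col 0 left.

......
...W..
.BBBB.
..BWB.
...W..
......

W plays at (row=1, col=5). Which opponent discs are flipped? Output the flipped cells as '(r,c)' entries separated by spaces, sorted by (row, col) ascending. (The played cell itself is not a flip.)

Answer: (2,4)

Derivation:
Dir NW: first cell '.' (not opp) -> no flip
Dir N: first cell '.' (not opp) -> no flip
Dir NE: edge -> no flip
Dir W: first cell '.' (not opp) -> no flip
Dir E: edge -> no flip
Dir SW: opp run (2,4) capped by W -> flip
Dir S: first cell '.' (not opp) -> no flip
Dir SE: edge -> no flip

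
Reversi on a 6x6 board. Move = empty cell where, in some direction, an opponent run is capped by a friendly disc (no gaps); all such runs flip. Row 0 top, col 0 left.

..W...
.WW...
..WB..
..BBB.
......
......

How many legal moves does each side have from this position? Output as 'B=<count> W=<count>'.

-- B to move --
(0,0): flips 2 -> legal
(0,1): flips 1 -> legal
(0,3): no bracket -> illegal
(1,0): no bracket -> illegal
(1,3): no bracket -> illegal
(2,0): no bracket -> illegal
(2,1): flips 1 -> legal
(3,1): no bracket -> illegal
B mobility = 3
-- W to move --
(1,3): no bracket -> illegal
(1,4): no bracket -> illegal
(2,1): no bracket -> illegal
(2,4): flips 1 -> legal
(2,5): no bracket -> illegal
(3,1): no bracket -> illegal
(3,5): no bracket -> illegal
(4,1): no bracket -> illegal
(4,2): flips 1 -> legal
(4,3): no bracket -> illegal
(4,4): flips 1 -> legal
(4,5): flips 2 -> legal
W mobility = 4

Answer: B=3 W=4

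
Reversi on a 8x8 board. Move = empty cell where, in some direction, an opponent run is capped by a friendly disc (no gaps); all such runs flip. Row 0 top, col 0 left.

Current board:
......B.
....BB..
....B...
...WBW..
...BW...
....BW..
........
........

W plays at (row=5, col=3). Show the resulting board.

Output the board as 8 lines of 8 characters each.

Answer: ......B.
....BB..
....B...
...WBW..
...WW...
...WWW..
........
........

Derivation:
Place W at (5,3); scan 8 dirs for brackets.
Dir NW: first cell '.' (not opp) -> no flip
Dir N: opp run (4,3) capped by W -> flip
Dir NE: first cell 'W' (not opp) -> no flip
Dir W: first cell '.' (not opp) -> no flip
Dir E: opp run (5,4) capped by W -> flip
Dir SW: first cell '.' (not opp) -> no flip
Dir S: first cell '.' (not opp) -> no flip
Dir SE: first cell '.' (not opp) -> no flip
All flips: (4,3) (5,4)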